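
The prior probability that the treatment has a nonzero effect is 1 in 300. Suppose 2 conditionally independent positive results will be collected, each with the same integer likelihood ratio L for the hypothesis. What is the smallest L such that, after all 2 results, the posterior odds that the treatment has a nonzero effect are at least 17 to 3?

42

Prior odds = (1/300)/(299/300) = 1/299.
Target odds = 17/3.
Need L² ≥ 17/3 ÷ (1/299) = 5083/3.
41² = 1681 < 5083/3 ≤ 1764 = 42², so L = 42.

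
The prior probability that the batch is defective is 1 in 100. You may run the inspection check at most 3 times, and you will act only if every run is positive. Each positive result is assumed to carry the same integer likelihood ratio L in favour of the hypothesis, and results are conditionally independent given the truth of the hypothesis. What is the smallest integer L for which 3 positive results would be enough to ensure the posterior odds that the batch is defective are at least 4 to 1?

8

Prior odds = 0.01/0.99 = 1/99.
Target odds = 4.
Need L³ ≥ 4 ÷ (1/99) = 396.
7³ = 343 < 396 ≤ 512 = 8³, so L = 8.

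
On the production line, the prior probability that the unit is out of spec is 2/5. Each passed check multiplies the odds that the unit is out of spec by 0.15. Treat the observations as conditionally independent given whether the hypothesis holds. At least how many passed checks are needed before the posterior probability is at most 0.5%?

Prior odds: 0.4 ÷ 0.6 = 2/3.
Likelihood ratio per passed check = 0.15.
Target posterior odds = 0.005/0.995 = 1/199.
Require 0.15ⁿ ≤ 1/199 ÷ (2/3) = 3/398.
0.15² = 0.0225 is still above 3/398 but 0.15³ = 0.003375 is at or below it, so n = 3.

3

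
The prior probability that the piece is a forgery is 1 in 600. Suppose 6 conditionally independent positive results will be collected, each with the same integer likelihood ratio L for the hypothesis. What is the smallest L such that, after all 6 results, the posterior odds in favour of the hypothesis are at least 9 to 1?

5

Prior odds = (1/600)/(599/600) = 1/599.
Target odds = 9.
Need L⁶ ≥ 9 ÷ (1/599) = 5391.
4⁶ = 4096 < 5391 ≤ 15625 = 5⁶, so L = 5.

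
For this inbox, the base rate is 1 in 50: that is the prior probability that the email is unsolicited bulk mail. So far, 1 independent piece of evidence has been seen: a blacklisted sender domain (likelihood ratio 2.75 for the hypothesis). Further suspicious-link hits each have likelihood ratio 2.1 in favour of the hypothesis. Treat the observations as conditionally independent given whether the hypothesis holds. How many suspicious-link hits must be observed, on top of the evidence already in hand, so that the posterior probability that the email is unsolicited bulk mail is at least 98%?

10

Prior odds = 0.02/0.98 = 1/49.
Bayes factor of the evidence already in hand = 2.75.
Odds after that evidence = (1/49) × 2.75 = 11/196.
Target odds = 0.98/0.02 = 49.
Need 2.1ⁿ ≥ 49 ÷ (11/196) = 9604/11.
2.1⁹ ≈794.28 falls short of 9604/11 but 2.1¹⁰ ≈1667.99 reaches it, so n = 10.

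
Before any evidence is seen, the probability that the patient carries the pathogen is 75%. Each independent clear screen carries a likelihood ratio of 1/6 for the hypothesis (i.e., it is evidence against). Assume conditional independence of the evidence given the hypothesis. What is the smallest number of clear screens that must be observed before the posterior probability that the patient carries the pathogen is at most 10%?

Prior odds: 0.75 ÷ 0.25 = 3.
Likelihood ratio per clear screen = 1/6.
Target odds: 0.1 ÷ 0.9 = 1/9.
Need 3 × (1/6)ⁿ ≤ 1/9, i.e. (1/6)ⁿ ≤ 1/27.
(1/6)¹ = 1/6 is still above 1/27 but (1/6)² = 1/36 is at or below it, so n = 2.

2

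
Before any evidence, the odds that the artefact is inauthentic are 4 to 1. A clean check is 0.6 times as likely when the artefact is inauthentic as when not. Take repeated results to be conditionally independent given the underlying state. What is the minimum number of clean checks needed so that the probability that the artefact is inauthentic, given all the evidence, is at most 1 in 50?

Prior odds = 4.
Likelihood ratio per clean check = 0.6.
Target odds: 0.02 ÷ 0.98 = 1/49.
Require 0.6ⁿ ≤ 1/49 ÷ 4 = 1/196.
0.6¹⁰ = 59049/9765625 is still above 1/196 but 0.6¹¹ = 177147/48828125 is at or below it, so n = 11.

11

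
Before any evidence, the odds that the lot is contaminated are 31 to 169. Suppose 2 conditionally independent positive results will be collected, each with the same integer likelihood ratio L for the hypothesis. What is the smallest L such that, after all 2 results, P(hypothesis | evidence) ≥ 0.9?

8

Prior odds = 31/169.
Target odds = 0.9/0.1 = 9.
Need L² ≥ 9 ÷ (31/169) = 1521/31.
7² = 49 < 1521/31 ≤ 64 = 8², so L = 8.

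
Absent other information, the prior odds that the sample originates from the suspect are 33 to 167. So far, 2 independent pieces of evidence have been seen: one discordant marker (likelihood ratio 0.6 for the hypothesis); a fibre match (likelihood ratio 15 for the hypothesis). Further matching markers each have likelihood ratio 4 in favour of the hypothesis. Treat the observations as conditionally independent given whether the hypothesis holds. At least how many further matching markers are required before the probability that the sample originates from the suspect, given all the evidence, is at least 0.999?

5

Prior odds = 33/167.
Combined Bayes factor of the evidence already in hand = 0.6 × 15 = 9.
Odds after that evidence = (33/167) × 9 = 297/167.
Target odds = 0.999/0.001 = 999.
Need 4ⁿ ≥ 999 ÷ (297/167) = 6179/11.
4⁴ = 256 falls short of 6179/11 but 4⁵ = 1024 reaches it, so n = 5.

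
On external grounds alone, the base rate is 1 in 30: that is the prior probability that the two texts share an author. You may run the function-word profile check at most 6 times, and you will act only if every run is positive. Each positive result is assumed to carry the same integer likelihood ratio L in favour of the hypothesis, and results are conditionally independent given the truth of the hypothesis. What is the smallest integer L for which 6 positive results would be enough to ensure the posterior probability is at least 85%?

Prior odds = (1/30)/(29/30) = 1/29.
Target odds = 0.85/0.15 = 17/3.
Need L⁶ ≥ 17/3 ÷ (1/29) = 493/3.
2⁶ = 64 < 493/3 ≤ 729 = 3⁶, so L = 3.

3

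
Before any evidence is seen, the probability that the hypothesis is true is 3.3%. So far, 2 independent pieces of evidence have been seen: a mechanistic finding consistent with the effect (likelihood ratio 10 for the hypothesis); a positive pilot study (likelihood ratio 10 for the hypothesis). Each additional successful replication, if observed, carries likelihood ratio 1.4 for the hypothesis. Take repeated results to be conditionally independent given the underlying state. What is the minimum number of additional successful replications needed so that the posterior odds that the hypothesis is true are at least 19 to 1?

6

Prior odds = 0.033/0.967 = 33/967.
Combined Bayes factor of the evidence already in hand = 10 × 10 = 100.
Odds after that evidence = (33/967) × 100 = 3300/967.
Target odds = 19.
Need 1.4ⁿ ≥ 19 ÷ (3300/967) = 18373/3300.
1.4⁵ = 5.37824 falls short of 18373/3300 but 1.4⁶ = 117649/15625 reaches it, so n = 6.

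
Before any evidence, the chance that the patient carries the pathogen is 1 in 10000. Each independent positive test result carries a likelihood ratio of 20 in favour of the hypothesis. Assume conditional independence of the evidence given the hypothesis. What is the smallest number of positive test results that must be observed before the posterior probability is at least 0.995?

Prior odds: 0.0001 ÷ 0.9999 = 1/9999.
Likelihood ratio per positive test result = 20.
Target posterior odds = 0.995/0.005 = 199.
Need (1/9999) × 20ⁿ ≥ 199, i.e. 20ⁿ ≥ 1989801.
20⁴ = 160000 falls short of 1989801 but 20⁵ = 3200000 reaches it, so n = 5.

5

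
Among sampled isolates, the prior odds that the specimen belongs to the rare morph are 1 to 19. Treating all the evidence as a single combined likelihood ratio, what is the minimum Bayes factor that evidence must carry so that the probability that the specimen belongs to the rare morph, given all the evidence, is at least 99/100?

Prior odds = 1/19.
Target odds = 0.99/0.01 = 99.
Required Bayes factor = 99 ÷ (1/19) = 1881.

1881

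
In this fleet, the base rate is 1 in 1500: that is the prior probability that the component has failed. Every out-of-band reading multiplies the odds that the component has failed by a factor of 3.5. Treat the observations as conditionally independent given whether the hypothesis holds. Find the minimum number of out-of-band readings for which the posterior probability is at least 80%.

Prior odds: (1/1500) ÷ (1499/1500) = 1/1499.
Likelihood ratio per out-of-band reading = 3.5.
Target posterior odds = 0.8/0.2 = 4.
Need (1/1499) × 3.5ⁿ ≥ 4, i.e. 3.5ⁿ ≥ 5996.
3.5⁶ = 1838.265625 falls short of 5996 but 3.5⁷ = 823543/128 reaches it, so n = 7.

7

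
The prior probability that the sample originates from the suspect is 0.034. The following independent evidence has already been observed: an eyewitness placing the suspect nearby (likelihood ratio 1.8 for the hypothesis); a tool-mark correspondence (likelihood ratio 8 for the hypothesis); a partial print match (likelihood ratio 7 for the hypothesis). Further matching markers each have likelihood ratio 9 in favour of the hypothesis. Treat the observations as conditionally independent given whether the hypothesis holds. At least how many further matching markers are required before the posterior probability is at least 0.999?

Prior odds = 0.034/0.966 = 17/483.
Combined Bayes factor of the evidence already in hand = 1.8 × 8 × 7 = 100.8.
Odds after that evidence = (17/483) × 100.8 = 408/115.
Target odds = 0.999/0.001 = 999.
Need 9ⁿ ≥ 999 ÷ (408/115) = 38295/136.
9² = 81 falls short of 38295/136 but 9³ = 729 reaches it, so n = 3.

3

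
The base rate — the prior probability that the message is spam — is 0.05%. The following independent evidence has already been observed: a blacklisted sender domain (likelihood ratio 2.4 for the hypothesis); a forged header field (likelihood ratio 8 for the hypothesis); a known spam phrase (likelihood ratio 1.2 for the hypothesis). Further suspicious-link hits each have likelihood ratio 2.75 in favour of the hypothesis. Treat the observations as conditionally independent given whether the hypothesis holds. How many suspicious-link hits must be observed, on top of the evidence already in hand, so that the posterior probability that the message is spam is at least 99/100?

Prior odds = 0.0005/0.9995 = 1/1999.
Combined Bayes factor of the evidence already in hand = 2.4 × 8 × 1.2 = 23.04.
Odds after that evidence = (1/1999) × 23.04 = 576/49975.
Target odds = 0.99/0.01 = 99.
Need 2.75ⁿ ≥ 99 ÷ (576/49975) = 8589.453125.
2.75⁸ = 214358881/65536 falls short of 8589.453125 but 2.75⁹ ≈8994.86 reaches it, so n = 9.

9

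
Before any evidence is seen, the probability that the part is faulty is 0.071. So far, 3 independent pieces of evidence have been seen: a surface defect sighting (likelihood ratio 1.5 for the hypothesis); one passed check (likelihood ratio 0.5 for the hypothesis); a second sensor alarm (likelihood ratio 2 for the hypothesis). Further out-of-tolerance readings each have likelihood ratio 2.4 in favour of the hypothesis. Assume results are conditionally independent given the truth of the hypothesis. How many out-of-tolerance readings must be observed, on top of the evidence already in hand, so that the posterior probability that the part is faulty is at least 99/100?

Prior odds = 0.071/0.929 = 71/929.
Combined Bayes factor of the evidence already in hand = 1.5 × 0.5 × 2 = 1.5.
Odds after that evidence = (71/929) × 1.5 = 213/1858.
Target odds = 0.99/0.01 = 99.
Need 2.4ⁿ ≥ 99 ÷ (213/1858) = 61314/71.
2.4⁷ = 35831808/78125 falls short of 61314/71 but 2.4⁸ = 429981696/390625 reaches it, so n = 8.

8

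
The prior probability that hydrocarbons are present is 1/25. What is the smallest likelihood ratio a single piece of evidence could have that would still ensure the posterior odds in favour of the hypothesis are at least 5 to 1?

120

Prior odds = 0.04/0.96 = 1/24.
Target odds = 5.
Required Bayes factor = 5 ÷ (1/24) = 120.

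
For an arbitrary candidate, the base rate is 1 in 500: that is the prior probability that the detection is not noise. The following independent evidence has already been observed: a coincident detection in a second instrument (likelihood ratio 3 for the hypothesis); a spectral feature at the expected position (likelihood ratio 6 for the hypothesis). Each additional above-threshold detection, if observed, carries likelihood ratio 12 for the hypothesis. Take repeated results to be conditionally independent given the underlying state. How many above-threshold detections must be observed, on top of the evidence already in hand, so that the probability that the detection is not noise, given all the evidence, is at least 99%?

4

Prior odds = 0.002/0.998 = 1/499.
Combined Bayes factor of the evidence already in hand = 3 × 6 = 18.
Odds after that evidence = (1/499) × 18 = 18/499.
Target odds = 0.99/0.01 = 99.
Need 12ⁿ ≥ 99 ÷ (18/499) = 2744.5.
12³ = 1728 falls short of 2744.5 but 12⁴ = 20736 reaches it, so n = 4.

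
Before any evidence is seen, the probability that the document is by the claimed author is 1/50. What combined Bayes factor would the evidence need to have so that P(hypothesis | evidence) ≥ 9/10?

Prior odds = 0.02/0.98 = 1/49.
Target odds = 0.9/0.1 = 9.
Required Bayes factor = 9 ÷ (1/49) = 441.

441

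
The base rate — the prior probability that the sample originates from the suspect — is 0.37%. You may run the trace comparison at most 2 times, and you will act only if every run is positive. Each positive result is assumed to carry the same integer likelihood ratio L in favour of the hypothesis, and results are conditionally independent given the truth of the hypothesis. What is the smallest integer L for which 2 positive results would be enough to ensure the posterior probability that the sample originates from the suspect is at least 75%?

Prior odds = 0.0037/0.9963 = 37/9963.
Target odds = 0.75/0.25 = 3.
Need L² ≥ 3 ÷ (37/9963) = 29889/37.
28² = 784 < 29889/37 ≤ 841 = 29², so L = 29.

29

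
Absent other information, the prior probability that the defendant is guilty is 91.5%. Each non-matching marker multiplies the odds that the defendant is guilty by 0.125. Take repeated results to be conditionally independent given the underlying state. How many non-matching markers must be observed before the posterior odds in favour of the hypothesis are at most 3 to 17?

2

Prior odds: 0.915 ÷ 0.085 = 183/17.
Likelihood ratio per non-matching marker = 0.125.
Target odds = 3/17.
Require 0.125ⁿ ≤ 3/17 ÷ (183/17) = 1/61.
0.125¹ = 0.125 is still above 1/61 but 0.125² = 0.015625 is at or below it, so n = 2.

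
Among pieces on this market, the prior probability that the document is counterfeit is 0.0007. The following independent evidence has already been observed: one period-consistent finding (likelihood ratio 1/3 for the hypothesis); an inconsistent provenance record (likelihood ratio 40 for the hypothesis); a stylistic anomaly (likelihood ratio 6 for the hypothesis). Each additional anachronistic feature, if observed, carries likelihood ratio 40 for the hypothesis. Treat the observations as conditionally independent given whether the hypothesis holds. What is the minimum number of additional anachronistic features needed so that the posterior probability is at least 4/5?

2

Prior odds = 0.0007/0.9993 = 7/9993.
Combined Bayes factor of the evidence already in hand = (1/3) × 40 × 6 = 80.
Odds after that evidence = (7/9993) × 80 = 560/9993.
Target odds = 0.8/0.2 = 4.
Need 40ⁿ ≥ 4 ÷ (560/9993) = 9993/140.
40¹ = 40 falls short of 9993/140 but 40² = 1600 reaches it, so n = 2.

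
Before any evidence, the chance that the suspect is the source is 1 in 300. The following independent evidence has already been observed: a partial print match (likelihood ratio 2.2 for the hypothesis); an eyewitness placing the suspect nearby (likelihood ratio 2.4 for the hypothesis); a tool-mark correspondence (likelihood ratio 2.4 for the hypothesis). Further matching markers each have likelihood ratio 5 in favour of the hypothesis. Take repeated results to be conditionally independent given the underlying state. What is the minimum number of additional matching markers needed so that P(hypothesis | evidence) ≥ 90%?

4

Prior odds = (1/300)/(299/300) = 1/299.
Combined Bayes factor of the evidence already in hand = 2.2 × 2.4 × 2.4 = 12.672.
Odds after that evidence = (1/299) × 12.672 = 1584/37375.
Target odds = 0.9/0.1 = 9.
Need 5ⁿ ≥ 9 ÷ (1584/37375) = 37375/176.
5³ = 125 falls short of 37375/176 but 5⁴ = 625 reaches it, so n = 4.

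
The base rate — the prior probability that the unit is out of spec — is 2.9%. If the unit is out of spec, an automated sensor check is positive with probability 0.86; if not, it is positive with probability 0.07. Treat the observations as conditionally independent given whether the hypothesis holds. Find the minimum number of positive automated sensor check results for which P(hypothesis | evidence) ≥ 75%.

Prior odds: 0.029 ÷ 0.971 = 29/971.
Likelihood ratio of a positive = 0.86/0.07 = 86/7.
Target posterior odds = 0.75/0.25 = 3.
Require (86/7)ⁿ ≥ 3 ÷ (29/971) = 2913/29.
(86/7)¹ = 86/7 falls short of 2913/29 but (86/7)² = 7396/49 reaches it, so n = 2.

2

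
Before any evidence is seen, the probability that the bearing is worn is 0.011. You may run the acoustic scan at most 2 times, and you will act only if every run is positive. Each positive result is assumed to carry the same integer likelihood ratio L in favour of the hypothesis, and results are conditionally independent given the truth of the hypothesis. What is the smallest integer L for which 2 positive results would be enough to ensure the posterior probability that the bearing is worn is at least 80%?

Prior odds = 0.011/0.989 = 11/989.
Target odds = 0.8/0.2 = 4.
Need L² ≥ 4 ÷ (11/989) = 3956/11.
18² = 324 < 3956/11 ≤ 361 = 19², so L = 19.

19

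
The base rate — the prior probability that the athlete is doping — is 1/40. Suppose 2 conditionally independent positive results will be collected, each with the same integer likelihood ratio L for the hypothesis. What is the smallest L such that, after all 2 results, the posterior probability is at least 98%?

44

Prior odds = 0.025/0.975 = 1/39.
Target odds = 0.98/0.02 = 49.
Need L² ≥ 49 ÷ (1/39) = 1911.
43² = 1849 < 1911 ≤ 1936 = 44², so L = 44.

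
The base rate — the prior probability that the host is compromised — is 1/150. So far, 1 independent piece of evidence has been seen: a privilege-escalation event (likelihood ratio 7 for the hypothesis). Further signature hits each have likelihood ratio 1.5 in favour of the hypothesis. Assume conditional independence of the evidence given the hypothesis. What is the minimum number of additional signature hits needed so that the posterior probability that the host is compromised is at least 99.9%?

25

Prior odds = (1/150)/(149/150) = 1/149.
Bayes factor of the evidence already in hand = 7.
Odds after that evidence = (1/149) × 7 = 7/149.
Target odds = 0.999/0.001 = 999.
Need 1.5ⁿ ≥ 999 ÷ (7/149) = 148851/7.
1.5²⁴ ≈16834.1 falls short of 148851/7 but 1.5²⁵ ≈25251.2 reaches it, so n = 25.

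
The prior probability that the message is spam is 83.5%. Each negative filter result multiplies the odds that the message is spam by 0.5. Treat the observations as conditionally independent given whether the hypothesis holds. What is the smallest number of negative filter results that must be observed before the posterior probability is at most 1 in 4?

Prior odds: 0.835 ÷ 0.165 = 167/33.
Likelihood ratio per negative filter result = 0.5.
Target posterior odds = 0.25/0.75 = 1/3.
Need (167/33) × 0.5ⁿ ≤ 1/3, i.e. 0.5ⁿ ≤ 11/167.
0.5³ = 0.125 is still above 11/167 but 0.5⁴ = 0.0625 is at or below it, so n = 4.

4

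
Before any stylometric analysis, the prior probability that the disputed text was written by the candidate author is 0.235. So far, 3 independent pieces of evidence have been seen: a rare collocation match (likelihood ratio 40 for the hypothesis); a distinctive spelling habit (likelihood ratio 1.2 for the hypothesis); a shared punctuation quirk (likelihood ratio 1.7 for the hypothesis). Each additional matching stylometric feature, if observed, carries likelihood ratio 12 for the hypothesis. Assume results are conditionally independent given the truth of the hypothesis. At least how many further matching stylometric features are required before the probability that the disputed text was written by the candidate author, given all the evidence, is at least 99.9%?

2

Prior odds = 0.235/0.765 = 47/153.
Combined Bayes factor of the evidence already in hand = 40 × 1.2 × 1.7 = 81.6.
Odds after that evidence = (47/153) × 81.6 = 376/15.
Target odds = 0.999/0.001 = 999.
Need 12ⁿ ≥ 999 ÷ (376/15) = 14985/376.
12¹ = 12 falls short of 14985/376 but 12² = 144 reaches it, so n = 2.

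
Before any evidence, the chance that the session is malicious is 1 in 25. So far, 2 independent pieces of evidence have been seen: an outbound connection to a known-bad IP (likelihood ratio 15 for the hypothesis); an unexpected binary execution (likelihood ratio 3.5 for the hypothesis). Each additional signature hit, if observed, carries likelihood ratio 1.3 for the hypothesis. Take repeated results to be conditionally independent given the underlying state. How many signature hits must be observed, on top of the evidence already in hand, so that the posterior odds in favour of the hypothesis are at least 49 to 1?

12

Prior odds = 0.04/0.96 = 1/24.
Combined Bayes factor of the evidence already in hand = 15 × 3.5 = 52.5.
Odds after that evidence = (1/24) × 52.5 = 2.1875.
Target odds = 49.
Need 1.3ⁿ ≥ 49 ÷ 2.1875 = 22.4.
1.3¹¹ ≈17.9216 falls short of 22.4 but 1.3¹² ≈23.2981 reaches it, so n = 12.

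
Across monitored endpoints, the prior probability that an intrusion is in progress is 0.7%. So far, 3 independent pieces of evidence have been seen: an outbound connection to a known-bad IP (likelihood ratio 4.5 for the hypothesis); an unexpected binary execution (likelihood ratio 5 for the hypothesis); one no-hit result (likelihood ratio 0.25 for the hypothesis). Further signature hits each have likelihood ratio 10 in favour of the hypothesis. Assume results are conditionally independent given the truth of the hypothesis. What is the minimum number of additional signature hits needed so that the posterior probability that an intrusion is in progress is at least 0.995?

Prior odds = 0.007/0.993 = 7/993.
Combined Bayes factor of the evidence already in hand = 4.5 × 5 × 0.25 = 5.625.
Odds after that evidence = (7/993) × 5.625 = 105/2648.
Target odds = 0.995/0.005 = 199.
Need 10ⁿ ≥ 199 ÷ (105/2648) = 526952/105.
10³ = 1000 falls short of 526952/105 but 10⁴ = 10000 reaches it, so n = 4.

4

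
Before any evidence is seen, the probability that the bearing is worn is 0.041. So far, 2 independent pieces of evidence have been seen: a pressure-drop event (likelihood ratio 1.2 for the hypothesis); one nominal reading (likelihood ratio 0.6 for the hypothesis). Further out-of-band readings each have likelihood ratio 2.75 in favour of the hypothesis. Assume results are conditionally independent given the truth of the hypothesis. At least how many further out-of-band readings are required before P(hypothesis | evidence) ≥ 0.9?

Prior odds = 0.041/0.959 = 41/959.
Combined Bayes factor of the evidence already in hand = 1.2 × 0.6 = 0.72.
Odds after that evidence = (41/959) × 0.72 = 738/23975.
Target odds = 0.9/0.1 = 9.
Need 2.75ⁿ ≥ 9 ÷ (738/23975) = 23975/82.
2.75⁵ = 161051/1024 falls short of 23975/82 but 2.75⁶ = 1771561/4096 reaches it, so n = 6.

6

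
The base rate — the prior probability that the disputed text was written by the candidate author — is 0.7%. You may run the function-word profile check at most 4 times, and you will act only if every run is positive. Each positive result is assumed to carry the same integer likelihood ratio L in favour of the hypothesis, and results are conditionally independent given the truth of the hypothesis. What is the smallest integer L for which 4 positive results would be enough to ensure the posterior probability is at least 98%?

10

Prior odds = 0.007/0.993 = 7/993.
Target odds = 0.98/0.02 = 49.
Need L⁴ ≥ 49 ÷ (7/993) = 6951.
9⁴ = 6561 < 6951 ≤ 10000 = 10⁴, so L = 10.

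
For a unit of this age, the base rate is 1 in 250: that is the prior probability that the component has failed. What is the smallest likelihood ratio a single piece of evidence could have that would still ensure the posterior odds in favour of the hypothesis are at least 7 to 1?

Prior odds = 0.004/0.996 = 1/249.
Target odds = 7.
Required Bayes factor = 7 ÷ (1/249) = 1743.

1743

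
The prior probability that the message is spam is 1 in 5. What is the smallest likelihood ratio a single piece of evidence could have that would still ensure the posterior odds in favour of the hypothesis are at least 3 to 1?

12

Prior odds = 0.2/0.8 = 0.25.
Target odds = 3.
Required Bayes factor = 3 ÷ 0.25 = 12.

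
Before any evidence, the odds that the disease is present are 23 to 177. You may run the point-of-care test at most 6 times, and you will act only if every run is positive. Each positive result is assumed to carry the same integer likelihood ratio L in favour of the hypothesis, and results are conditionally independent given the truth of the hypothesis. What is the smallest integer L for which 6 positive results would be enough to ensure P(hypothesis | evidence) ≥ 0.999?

Prior odds = 23/177.
Target odds = 0.999/0.001 = 999.
Need L⁶ ≥ 999 ÷ (23/177) = 176823/23.
4⁶ = 4096 < 176823/23 ≤ 15625 = 5⁶, so L = 5.

5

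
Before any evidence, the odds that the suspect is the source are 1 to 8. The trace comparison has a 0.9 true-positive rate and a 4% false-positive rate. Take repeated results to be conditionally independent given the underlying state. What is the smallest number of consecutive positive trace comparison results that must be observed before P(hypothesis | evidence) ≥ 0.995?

Prior odds = 0.125.
Likelihood ratio of a positive result = 0.9/0.04 = 22.5.
Target posterior odds = 0.995/0.005 = 199.
Require 22.5ⁿ ≥ 199 ÷ 0.125 = 1592.
22.5² = 506.25 falls short of 1592 but 22.5³ = 11390.625 reaches it, so n = 3.

3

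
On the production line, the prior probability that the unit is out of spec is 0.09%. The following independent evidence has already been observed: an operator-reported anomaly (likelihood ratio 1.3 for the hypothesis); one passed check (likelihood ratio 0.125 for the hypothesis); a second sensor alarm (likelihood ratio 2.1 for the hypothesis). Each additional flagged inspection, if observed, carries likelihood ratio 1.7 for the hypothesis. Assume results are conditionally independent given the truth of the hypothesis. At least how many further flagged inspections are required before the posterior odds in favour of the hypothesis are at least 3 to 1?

18

Prior odds = 0.0009/0.9991 = 9/9991.
Combined Bayes factor of the evidence already in hand = 1.3 × 0.125 × 2.1 = 0.34125.
Odds after that evidence = (9/9991) × 0.34125 = 2457/7992800.
Target odds = 3.
Need 1.7ⁿ ≥ 3 ÷ (2457/7992800) = 7992800/819.
1.7¹⁷ ≈8272.4 falls short of 7992800/819 but 1.7¹⁸ ≈14063.1 reaches it, so n = 18.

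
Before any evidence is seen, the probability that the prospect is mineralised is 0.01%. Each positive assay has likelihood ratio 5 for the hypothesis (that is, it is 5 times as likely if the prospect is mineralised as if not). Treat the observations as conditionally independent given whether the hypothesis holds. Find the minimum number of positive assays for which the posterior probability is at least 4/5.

7

Prior odds: 0.0001 ÷ 0.9999 = 1/9999.
Likelihood ratio per positive assay = 5.
Target posterior odds = 0.8/0.2 = 4.
Require 5ⁿ ≥ 4 ÷ (1/9999) = 39996.
5⁶ = 15625 falls short of 39996 but 5⁷ = 78125 reaches it, so n = 7.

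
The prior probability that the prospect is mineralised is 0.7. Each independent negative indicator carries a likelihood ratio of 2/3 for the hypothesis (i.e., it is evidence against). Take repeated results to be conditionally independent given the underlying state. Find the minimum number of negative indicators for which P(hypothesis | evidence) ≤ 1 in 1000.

Prior odds = 0.7/0.3 = 7/3.
Likelihood ratio per negative indicator = 2/3.
Target posterior odds = 0.001/0.999 = 1/999.
Need (7/3) × (2/3)ⁿ ≤ 1/999, i.e. (2/3)ⁿ ≤ 1/2331.
(2/3)¹⁹ ≈0.000451093 is still above 1/2331 but (2/3)²⁰ ≈0.000300729 is at or below it, so n = 20.

20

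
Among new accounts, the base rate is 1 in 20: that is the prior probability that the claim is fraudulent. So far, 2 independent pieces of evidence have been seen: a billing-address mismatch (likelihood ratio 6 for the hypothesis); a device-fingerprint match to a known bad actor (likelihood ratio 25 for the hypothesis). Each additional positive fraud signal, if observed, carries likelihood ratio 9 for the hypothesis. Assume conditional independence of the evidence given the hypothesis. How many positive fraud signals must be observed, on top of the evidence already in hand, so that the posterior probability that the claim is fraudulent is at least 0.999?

3

Prior odds = 0.05/0.95 = 1/19.
Combined Bayes factor of the evidence already in hand = 6 × 25 = 150.
Odds after that evidence = (1/19) × 150 = 150/19.
Target odds = 0.999/0.001 = 999.
Need 9ⁿ ≥ 999 ÷ (150/19) = 126.54.
9² = 81 falls short of 126.54 but 9³ = 729 reaches it, so n = 3.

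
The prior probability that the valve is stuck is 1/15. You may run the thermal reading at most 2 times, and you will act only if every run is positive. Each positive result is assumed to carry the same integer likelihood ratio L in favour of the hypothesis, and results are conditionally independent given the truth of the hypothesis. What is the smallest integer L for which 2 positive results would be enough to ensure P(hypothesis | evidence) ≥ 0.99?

38

Prior odds = (1/15)/(14/15) = 1/14.
Target odds = 0.99/0.01 = 99.
Need L² ≥ 99 ÷ (1/14) = 1386.
37² = 1369 < 1386 ≤ 1444 = 38², so L = 38.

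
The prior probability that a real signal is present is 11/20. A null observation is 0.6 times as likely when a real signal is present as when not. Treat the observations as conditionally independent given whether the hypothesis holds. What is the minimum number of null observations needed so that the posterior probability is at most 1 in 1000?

14

Prior odds: 0.55 ÷ 0.45 = 11/9.
Likelihood ratio per null observation = 0.6.
Target posterior odds = 0.001/0.999 = 1/999.
Require 0.6ⁿ ≤ 1/999 ÷ (11/9) = 1/1221.
0.6¹³ ≈0.00130607 is still above 1/1221 but 0.6¹⁴ ≈0.000783642 is at or below it, so n = 14.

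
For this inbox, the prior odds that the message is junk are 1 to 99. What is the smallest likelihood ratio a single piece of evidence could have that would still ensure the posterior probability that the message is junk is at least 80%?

396

Prior odds = 1/99.
Target odds = 0.8/0.2 = 4.
Required Bayes factor = 4 ÷ (1/99) = 396.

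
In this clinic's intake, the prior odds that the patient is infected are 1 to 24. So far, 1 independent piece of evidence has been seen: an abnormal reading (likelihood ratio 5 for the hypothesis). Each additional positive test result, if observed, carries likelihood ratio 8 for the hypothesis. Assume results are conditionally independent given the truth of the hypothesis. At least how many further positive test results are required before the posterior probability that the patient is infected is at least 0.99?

3

Prior odds = 1/24.
Bayes factor of the evidence already in hand = 5.
Odds after that evidence = (1/24) × 5 = 5/24.
Target odds = 0.99/0.01 = 99.
Need 8ⁿ ≥ 99 ÷ (5/24) = 475.2.
8² = 64 falls short of 475.2 but 8³ = 512 reaches it, so n = 3.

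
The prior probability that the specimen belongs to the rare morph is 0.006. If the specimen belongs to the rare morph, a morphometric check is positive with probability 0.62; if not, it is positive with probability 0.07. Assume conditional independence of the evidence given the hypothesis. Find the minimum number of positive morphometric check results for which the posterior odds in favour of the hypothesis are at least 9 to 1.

Prior odds: 0.006 ÷ 0.994 = 3/497.
Likelihood ratio of a positive = 0.62/0.07 = 62/7.
Target odds = 9.
Need (3/497) × (62/7)ⁿ ≥ 9, i.e. (62/7)ⁿ ≥ 1491.
(62/7)³ = 238328/343 falls short of 1491 but (62/7)⁴ = 14776336/2401 reaches it, so n = 4.

4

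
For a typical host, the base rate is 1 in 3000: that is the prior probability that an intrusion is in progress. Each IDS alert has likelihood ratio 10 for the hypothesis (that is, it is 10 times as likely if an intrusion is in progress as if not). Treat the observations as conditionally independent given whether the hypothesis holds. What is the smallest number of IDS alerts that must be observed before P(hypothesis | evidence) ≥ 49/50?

6

Prior odds: (1/3000) ÷ (2999/3000) = 1/2999.
Likelihood ratio per IDS alert = 10.
Target odds: 0.98 ÷ 0.02 = 49.
Need (1/2999) × 10ⁿ ≥ 49, i.e. 10ⁿ ≥ 146951.
10⁵ = 100000 falls short of 146951 but 10⁶ = 1000000 reaches it, so n = 6.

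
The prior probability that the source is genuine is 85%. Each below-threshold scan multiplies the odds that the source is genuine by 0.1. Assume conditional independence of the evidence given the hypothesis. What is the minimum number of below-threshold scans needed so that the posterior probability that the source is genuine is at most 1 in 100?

3

Prior odds = 0.85/0.15 = 17/3.
Likelihood ratio per below-threshold scan = 0.1.
Target odds: 0.01 ÷ 0.99 = 1/99.
Need (17/3) × 0.1ⁿ ≤ 1/99, i.e. 0.1ⁿ ≤ 1/561.
0.1² = 0.01 is still above 1/561 but 0.1³ = 0.001 is at or below it, so n = 3.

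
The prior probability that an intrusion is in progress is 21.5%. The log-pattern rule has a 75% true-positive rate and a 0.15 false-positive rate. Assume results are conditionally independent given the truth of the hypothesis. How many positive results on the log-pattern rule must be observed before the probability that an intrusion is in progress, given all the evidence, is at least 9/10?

3

Prior odds: 0.215 ÷ 0.785 = 43/157.
Likelihood ratio of a positive result = 0.75/0.15 = 5.
Target posterior odds = 0.9/0.1 = 9.
Require 5ⁿ ≥ 9 ÷ (43/157) = 1413/43.
5² = 25 falls short of 1413/43 but 5³ = 125 reaches it, so n = 3.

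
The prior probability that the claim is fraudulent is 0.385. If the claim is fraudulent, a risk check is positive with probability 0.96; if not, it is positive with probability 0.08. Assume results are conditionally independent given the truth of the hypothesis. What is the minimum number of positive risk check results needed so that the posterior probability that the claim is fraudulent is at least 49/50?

Prior odds = 0.385/0.615 = 77/123.
Likelihood ratio of a positive = 0.96/0.08 = 12.
Target odds: 0.98 ÷ 0.02 = 49.
Need (77/123) × 12ⁿ ≥ 49, i.e. 12ⁿ ≥ 861/11.
12¹ = 12 falls short of 861/11 but 12² = 144 reaches it, so n = 2.

2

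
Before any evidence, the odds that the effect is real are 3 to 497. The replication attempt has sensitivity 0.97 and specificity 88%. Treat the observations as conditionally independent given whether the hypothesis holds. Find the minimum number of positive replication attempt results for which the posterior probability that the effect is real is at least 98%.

5

Prior odds = 3/497.
False-positive rate = 1 − 0.88 = 0.12; likelihood ratio of a positive = 0.97/0.12 = 97/12.
Target odds: 0.98 ÷ 0.02 = 49.
Require (97/12)ⁿ ≥ 49 ÷ (3/497) = 24353/3.
(97/12)⁴ = 88529281/20736 falls short of 24353/3 but (97/12)⁵ ≈34510.6 reaches it, so n = 5.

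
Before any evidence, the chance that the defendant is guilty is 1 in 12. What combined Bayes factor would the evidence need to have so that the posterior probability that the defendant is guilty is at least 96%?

Prior odds = (1/12)/(11/12) = 1/11.
Target odds = 0.96/0.04 = 24.
Required Bayes factor = 24 ÷ (1/11) = 264.

264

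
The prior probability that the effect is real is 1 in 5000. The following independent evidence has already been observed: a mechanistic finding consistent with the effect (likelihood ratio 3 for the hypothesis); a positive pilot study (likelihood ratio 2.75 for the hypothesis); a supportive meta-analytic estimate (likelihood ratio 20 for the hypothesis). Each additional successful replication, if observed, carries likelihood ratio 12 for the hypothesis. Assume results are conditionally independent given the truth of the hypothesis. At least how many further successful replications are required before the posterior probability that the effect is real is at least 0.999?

Prior odds = 0.0002/0.9998 = 1/4999.
Combined Bayes factor of the evidence already in hand = 3 × 2.75 × 20 = 165.
Odds after that evidence = (1/4999) × 165 = 165/4999.
Target odds = 0.999/0.001 = 999.
Need 12ⁿ ≥ 999 ÷ (165/4999) = 1664667/55.
12⁴ = 20736 falls short of 1664667/55 but 12⁵ = 248832 reaches it, so n = 5.

5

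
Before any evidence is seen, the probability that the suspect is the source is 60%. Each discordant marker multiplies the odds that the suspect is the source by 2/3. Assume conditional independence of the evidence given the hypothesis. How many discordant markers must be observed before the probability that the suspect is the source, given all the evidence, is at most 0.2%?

Prior odds = 0.6/0.4 = 1.5.
Likelihood ratio per discordant marker = 2/3.
Target posterior odds = 0.002/0.998 = 1/499.
Require (2/3)ⁿ ≤ 1/499 ÷ 1.5 = 2/1497.
(2/3)¹⁶ = 65536/43046721 is still above 2/1497 but (2/3)¹⁷ = 131072/129140163 is at or below it, so n = 17.

17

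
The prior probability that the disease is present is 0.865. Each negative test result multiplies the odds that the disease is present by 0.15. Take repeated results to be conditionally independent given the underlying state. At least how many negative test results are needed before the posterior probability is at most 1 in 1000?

Prior odds = 0.865/0.135 = 173/27.
Likelihood ratio per negative test result = 0.15.
Target posterior odds = 0.001/0.999 = 1/999.
Need (173/27) × 0.15ⁿ ≤ 1/999, i.e. 0.15ⁿ ≤ 1/6401.
0.15⁴ = 81/160000 is still above 1/6401 but 0.15⁵ = 243/3200000 is at or below it, so n = 5.

5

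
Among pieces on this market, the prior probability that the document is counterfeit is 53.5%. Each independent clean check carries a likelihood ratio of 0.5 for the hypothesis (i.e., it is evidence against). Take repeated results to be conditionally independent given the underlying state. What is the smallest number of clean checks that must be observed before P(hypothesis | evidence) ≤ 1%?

7

Prior odds = 0.535/0.465 = 107/93.
Likelihood ratio per clean check = 0.5.
Target posterior odds = 0.01/0.99 = 1/99.
Require 0.5ⁿ ≤ 1/99 ÷ (107/93) = 31/3531.
0.5⁶ = 0.015625 is still above 31/3531 but 0.5⁷ = 0.0078125 is at or below it, so n = 7.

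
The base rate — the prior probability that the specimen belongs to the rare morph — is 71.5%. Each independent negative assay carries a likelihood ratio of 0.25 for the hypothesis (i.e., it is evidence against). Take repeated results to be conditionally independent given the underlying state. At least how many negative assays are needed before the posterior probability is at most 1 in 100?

4

Prior odds = 0.715/0.285 = 143/57.
Likelihood ratio per negative assay = 0.25.
Target odds: 0.01 ÷ 0.99 = 1/99.
Need (143/57) × 0.25ⁿ ≤ 1/99, i.e. 0.25ⁿ ≤ 19/4719.
0.25³ = 0.015625 is still above 19/4719 but 0.25⁴ = 0.00390625 is at or below it, so n = 4.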